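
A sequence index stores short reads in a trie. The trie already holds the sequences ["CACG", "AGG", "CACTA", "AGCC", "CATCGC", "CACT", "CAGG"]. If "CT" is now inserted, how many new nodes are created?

"C" is already a path in the trie; the remaining "T" must be added.
So 2 − 1 = 1 new nodes.

1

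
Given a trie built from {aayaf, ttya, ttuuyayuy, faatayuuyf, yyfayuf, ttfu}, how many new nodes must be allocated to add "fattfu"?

4

The longest prefix of "fattfu" already in the trie is "fa" (length 2).
New nodes needed: |"fattfu"| − 2 = 6 − 2 = 4.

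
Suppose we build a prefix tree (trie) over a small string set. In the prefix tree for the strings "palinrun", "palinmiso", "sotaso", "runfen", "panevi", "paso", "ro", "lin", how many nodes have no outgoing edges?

8

Leaves are exactly the stored words that no other stored word extends.
Those words: "lin", "palinmiso", "palinrun", "panevi", "paso", "ro", "runfen", "sotaso"
Leaf count: 8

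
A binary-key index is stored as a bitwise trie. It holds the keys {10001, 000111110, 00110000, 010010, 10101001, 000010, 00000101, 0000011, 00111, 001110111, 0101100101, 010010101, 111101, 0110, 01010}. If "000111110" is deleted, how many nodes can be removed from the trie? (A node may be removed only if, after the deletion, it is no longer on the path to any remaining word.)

After clearing the end-marker at "000111110", prune upward until reaching a node still needed by another word.
The suffix "111110" (6 nodes) is used only by "000111110"; the node for "000" still has the child "0", so pruning stops there.
Nodes removed: 6

6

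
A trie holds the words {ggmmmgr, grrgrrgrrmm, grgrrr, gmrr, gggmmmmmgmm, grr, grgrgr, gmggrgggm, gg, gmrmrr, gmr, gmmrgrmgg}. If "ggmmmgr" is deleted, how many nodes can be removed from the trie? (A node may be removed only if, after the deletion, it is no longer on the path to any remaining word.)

A node on "ggmmmgr"'s path can go only if nothing else ends at it or branches off below it.
The suffix "mmmgr" (5 nodes) is used only by "ggmmmgr"; the node for "gg" still has the child "g", so pruning stops there.
Nodes removed: 5

5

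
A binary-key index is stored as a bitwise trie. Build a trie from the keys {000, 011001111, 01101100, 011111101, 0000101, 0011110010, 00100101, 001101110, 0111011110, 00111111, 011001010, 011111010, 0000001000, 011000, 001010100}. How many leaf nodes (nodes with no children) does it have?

A leaf is a node with no children — equivalently, the end of a word that is not a proper prefix of any other stored word.
Those words: "0000001000", "0000101", "00100101", "001010100", "001101110", "0011110010", "00111111", "011000", "011001010", "011001111", "01101100", "0111011110", "011111010", "011111101"
Leaf count: 14

14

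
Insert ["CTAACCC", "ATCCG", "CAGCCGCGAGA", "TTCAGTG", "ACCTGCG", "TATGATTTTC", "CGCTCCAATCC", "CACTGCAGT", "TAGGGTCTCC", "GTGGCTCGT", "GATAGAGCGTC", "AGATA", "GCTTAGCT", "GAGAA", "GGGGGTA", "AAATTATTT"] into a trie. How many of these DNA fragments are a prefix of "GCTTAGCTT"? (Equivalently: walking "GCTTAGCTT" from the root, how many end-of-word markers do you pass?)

1

Traverse "GCTTAGCTT" character by character; count nodes along the way that are marked as word ends.
Prefixes of the query that are stored words: "GCTTAGCT"
Count: 1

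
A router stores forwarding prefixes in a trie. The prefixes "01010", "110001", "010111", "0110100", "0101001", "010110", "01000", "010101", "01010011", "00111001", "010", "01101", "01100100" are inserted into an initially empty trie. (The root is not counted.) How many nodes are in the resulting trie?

36

Trace insertions, counting only characters that open a new branch:
  "01010" → 5 new (0, 1, 0, 1, 0)
  "110001" → 6 new (1, 1, 0, 0, 0, 1)
  "010111" → prefix "0101" already present; 2 new (1, 1)
  "0110100" → prefix "01" already present; 5 new (1, 0, 1, 0, 0)
  "0101001" → prefix "01010" already present; 2 new (0, 1)
  "010110" → prefix "01011" already present; 1 new (0)
  "01000" → prefix "010" already present; 2 new (0, 0)
  "010101" → prefix "01010" already present; 1 new (1)
  "01010011" → prefix "0101001" already present; 1 new (1)
  "00111001" → prefix "0" already present; 7 new (0, 1, 1, 1, 0, 0, 1)
  "010" → prefix "010" already present; 0 new (none)
  "01101" → prefix "01101" already present; 0 new (none)
  "01100100" → prefix "0110" already present; 4 new (0, 1, 0, 0)
Total nodes = 5 + 6 + 2 + 5 + 2 + 1 + 2 + 1 + 1 + 7 + 0 + 0 + 4 = 36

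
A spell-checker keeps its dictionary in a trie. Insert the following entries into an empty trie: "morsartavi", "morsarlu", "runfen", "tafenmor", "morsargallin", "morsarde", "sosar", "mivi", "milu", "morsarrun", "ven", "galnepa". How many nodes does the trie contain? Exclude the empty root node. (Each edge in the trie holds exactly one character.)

57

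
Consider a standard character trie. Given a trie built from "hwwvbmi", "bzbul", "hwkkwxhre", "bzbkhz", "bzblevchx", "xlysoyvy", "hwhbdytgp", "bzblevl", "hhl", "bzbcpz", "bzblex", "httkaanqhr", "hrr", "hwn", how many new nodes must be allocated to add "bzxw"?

2

Walking "bzxw" from the root, the first 2 characters ("bz") follow existing edges; "x" is the first miss.
So 4 − 2 = 2 new nodes.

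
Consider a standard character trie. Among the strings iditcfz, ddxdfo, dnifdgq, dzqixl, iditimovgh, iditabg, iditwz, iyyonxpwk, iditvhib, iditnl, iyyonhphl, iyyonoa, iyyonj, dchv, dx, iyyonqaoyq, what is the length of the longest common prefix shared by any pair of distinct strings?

Look for the deepest trie node that still has at least two words in its subtree.
"iyyonhphl" and "iyyonj" agree on "iyyon" (5 characters) before diverging; nothing deeper is shared.
Longest shared-prefix length: 5

5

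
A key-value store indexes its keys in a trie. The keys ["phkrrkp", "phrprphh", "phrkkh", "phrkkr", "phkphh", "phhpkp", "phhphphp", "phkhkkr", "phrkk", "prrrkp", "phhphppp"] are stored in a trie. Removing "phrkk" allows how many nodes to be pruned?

0

Walk "phrkk" from the leaf back toward the root, removing each node that no remaining word uses.
Every node on "phrkk" is still needed (e.g. by "phrkkh"), so nothing is freed.
Nodes removed: 0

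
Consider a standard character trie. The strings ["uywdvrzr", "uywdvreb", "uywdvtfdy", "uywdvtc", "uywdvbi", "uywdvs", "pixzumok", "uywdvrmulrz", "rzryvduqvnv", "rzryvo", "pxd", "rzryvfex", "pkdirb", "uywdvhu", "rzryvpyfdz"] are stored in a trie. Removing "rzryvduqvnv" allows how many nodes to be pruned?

A node on "rzryvduqvnv"'s path can go only if nothing else ends at it or branches off below it.
The suffix "duqvnv" (6 nodes) is used only by "rzryvduqvnv"; the node for "rzryv" still has the child "o", so pruning stops there.
Nodes removed: 6

6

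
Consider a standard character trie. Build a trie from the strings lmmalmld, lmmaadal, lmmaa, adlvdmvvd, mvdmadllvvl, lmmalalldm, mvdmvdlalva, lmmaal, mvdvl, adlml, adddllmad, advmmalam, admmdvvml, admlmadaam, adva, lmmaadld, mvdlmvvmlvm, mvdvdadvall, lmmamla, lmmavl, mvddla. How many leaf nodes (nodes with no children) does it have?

20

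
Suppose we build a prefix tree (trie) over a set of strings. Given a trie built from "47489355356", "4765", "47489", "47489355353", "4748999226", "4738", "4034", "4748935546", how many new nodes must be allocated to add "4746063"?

4

The longest prefix of "4746063" already in the trie is "474" (length 3).
Each of the 4 remaining characters creates one node.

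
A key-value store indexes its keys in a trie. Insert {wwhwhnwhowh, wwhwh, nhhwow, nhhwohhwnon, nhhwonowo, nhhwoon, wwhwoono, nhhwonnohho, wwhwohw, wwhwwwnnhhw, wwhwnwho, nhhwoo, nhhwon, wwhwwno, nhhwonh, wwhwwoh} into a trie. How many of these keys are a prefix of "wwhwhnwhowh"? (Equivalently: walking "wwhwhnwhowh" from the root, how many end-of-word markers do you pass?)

Traverse "wwhwhnwhowh" character by character; count nodes along the way that are marked as word ends.
Prefixes of the query that are stored words: "wwhwh", "wwhwhnwhowh"
Count: 2

2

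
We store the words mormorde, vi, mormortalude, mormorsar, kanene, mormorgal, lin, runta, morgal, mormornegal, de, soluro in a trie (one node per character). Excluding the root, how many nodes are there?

52

Count nodes per top-level branch (shared prefixes stored once):
  'd'-branch (de): 2 nodes
  'k'-branch (kanene): 6 nodes
  'l'-branch (lin): 3 nodes
  'm'-branch (morgal, mormorde, mormorgal, mormornegal, mormorsar, mormortalude): 28 nodes
  'r'-branch (runta): 5 nodes
  's'-branch (soluro): 6 nodes
  'v'-branch (vi): 2 nodes
Sum: 52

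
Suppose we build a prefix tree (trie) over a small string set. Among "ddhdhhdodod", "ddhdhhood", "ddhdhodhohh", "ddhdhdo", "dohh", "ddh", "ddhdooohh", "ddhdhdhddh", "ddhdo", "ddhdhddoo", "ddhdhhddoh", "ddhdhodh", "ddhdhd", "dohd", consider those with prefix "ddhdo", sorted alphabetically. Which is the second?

ddhdooohh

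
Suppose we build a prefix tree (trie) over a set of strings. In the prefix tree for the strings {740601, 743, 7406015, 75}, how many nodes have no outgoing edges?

Leaves are exactly the stored words that no other stored word extends.
Those words: "7406015", "743", "75"
Leaf count: 3

3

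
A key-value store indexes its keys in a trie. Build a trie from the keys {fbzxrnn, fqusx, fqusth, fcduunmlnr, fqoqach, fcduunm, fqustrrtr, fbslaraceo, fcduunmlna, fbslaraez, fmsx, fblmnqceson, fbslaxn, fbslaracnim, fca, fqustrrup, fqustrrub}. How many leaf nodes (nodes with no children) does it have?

16

Leaves are exactly the stored words that no other stored word extends.
Those words: "fblmnqceson", "fbslaraceo", "fbslaracnim", "fbslaraez", "fbslaxn", "fbzxrnn", "fca", "fcduunmlna", "fcduunmlnr", "fmsx", "fqoqach", "fqusth", "fqustrrtr", "fqustrrub", "fqustrrup", "fqusx"
Leaf count: 16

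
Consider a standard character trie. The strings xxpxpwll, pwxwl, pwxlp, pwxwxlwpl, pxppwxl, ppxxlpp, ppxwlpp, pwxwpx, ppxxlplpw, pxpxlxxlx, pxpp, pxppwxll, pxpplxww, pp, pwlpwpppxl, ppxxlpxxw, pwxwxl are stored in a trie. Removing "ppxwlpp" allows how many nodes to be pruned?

4

Walk "ppxwlpp" from the leaf back toward the root, removing each node that no remaining word uses.
The suffix "wlpp" (4 nodes) is used only by "ppxwlpp"; the node for "ppx" still has the child "x", so pruning stops there.
Nodes removed: 4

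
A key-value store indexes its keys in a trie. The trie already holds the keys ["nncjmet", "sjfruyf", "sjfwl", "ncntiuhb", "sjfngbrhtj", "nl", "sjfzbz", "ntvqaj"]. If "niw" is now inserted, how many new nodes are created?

"n" is already a path in the trie; the remaining "iw" must be added.
So 3 − 1 = 2 new nodes.

2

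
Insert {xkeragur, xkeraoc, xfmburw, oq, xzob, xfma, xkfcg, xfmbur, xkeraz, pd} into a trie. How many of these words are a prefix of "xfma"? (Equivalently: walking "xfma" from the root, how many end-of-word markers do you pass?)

Check each prefix of "xfma" against the stored set — each match is an end-marker on the path.
Prefixes of the query that are stored words: "xfma"
Count: 1

1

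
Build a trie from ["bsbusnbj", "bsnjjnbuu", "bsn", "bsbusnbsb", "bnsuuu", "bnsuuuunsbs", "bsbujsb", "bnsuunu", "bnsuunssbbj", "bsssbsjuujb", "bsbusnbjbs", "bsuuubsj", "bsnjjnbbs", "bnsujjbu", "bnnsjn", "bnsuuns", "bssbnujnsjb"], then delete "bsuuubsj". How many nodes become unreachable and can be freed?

Walk "bsuuubsj" from the leaf back toward the root, removing each node that no remaining word uses.
The suffix "uuubsj" (6 nodes) is used only by "bsuuubsj"; the node for "bs" still has the child "b", so pruning stops there.
Nodes removed: 6

6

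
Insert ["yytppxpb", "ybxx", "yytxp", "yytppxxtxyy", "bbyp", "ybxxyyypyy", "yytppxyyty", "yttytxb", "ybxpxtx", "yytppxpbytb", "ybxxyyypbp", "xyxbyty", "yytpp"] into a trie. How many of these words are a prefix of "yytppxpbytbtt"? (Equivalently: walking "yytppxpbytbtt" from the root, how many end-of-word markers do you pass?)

3

Traverse "yytppxpbytbtt" character by character; count nodes along the way that are marked as word ends.
Prefixes of the query that are stored words: "yytpp", "yytppxpb", "yytppxpbytb"
Count: 3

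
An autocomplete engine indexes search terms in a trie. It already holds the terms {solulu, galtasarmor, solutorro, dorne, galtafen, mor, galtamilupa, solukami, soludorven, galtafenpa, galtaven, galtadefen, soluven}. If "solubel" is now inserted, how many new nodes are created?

3

"solu" is already a path in the trie; the remaining "bel" must be added.
So 7 − 4 = 3 new nodes.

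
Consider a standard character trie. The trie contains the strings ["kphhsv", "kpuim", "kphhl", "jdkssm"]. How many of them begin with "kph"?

2

Traverse to the node for "kph", then collect every word in that subtree.
Matches: "kphhl", "kphhsv"
Count: 2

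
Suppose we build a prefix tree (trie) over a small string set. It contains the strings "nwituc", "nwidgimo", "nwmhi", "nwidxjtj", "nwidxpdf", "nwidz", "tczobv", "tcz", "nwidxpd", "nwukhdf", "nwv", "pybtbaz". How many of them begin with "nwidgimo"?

1

Filter for entries beginning with "nwidgimo":
Words under "nwidgimo": nwidgimo
Count: 1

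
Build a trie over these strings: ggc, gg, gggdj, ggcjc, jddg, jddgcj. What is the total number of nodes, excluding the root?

14

Insert word by word; a character creates a node only if that edge doesn't already exist:
  "ggc" → 3 new (g, g, c)
  "gg" → prefix "gg" already present; 0 new (none)
  "gggdj" → prefix "gg" already present; 3 new (g, d, j)
  "ggcjc" → prefix "ggc" already present; 2 new (j, c)
  "jddg" → 4 new (j, d, d, g)
  "jddgcj" → prefix "jddg" already present; 2 new (c, j)
Total nodes = 3 + 0 + 3 + 2 + 4 + 2 = 14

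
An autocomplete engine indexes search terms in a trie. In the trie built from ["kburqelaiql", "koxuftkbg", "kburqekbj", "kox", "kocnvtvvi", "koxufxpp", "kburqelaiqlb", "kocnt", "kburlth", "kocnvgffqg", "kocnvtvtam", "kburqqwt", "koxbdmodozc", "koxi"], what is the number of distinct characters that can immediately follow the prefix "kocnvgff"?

1

Walk "kocnvgff" from the root, arriving at one node.
Distinct next characters after "kocnvgff": q.
That node has 1 child edge.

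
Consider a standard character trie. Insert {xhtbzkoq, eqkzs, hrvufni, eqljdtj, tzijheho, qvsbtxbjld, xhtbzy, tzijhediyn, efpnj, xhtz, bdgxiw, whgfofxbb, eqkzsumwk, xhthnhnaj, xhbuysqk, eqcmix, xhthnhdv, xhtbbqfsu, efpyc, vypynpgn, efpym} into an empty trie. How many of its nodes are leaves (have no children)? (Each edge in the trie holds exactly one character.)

Leaves are exactly the stored words that no other stored word extends.
Those words: "bdgxiw", "efpnj", "efpyc", "efpym", "eqcmix", "eqkzsumwk", "eqljdtj", "hrvufni", "qvsbtxbjld", "tzijhediyn", "tzijheho", "vypynpgn", "whgfofxbb", "xhbuysqk", "xhtbbqfsu", "xhtbzkoq", "xhtbzy", "xhthnhdv", "xhthnhnaj", "xhtz"
Leaf count: 20

20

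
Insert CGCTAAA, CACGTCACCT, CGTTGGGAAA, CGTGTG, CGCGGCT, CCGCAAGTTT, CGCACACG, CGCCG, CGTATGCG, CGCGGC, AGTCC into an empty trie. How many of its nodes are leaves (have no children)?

A leaf is a node with no children — equivalently, the end of a word that is not a proper prefix of any other stored word.
Those words: "AGTCC", "CACGTCACCT", "CCGCAAGTTT", "CGCACACG", "CGCCG", "CGCGGCT", "CGCTAAA", "CGTATGCG", "CGTGTG", "CGTTGGGAAA"
Leaf count: 10

10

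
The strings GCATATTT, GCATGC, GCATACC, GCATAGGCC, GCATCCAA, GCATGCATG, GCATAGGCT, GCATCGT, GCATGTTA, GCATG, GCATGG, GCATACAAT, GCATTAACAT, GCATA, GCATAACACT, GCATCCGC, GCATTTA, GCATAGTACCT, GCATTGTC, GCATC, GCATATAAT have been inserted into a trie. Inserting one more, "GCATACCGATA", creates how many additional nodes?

"GCATACC" is already a path in the trie; the remaining "GATA" must be added.
New nodes needed: |"GCATACCGATA"| − 7 = 11 − 7 = 4.

4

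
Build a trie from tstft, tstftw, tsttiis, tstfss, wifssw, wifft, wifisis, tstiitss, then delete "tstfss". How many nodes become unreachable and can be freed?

2

After clearing the end-marker at "tstfss", prune upward until reaching a node still needed by another word.
The suffix "ss" (2 nodes) is used only by "tstfss"; the node for "tstf" still has the child "t", so pruning stops there.
Nodes removed: 2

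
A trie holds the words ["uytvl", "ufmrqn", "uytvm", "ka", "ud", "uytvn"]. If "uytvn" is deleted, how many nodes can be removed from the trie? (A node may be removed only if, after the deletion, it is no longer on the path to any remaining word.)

A node on "uytvn"'s path can go only if nothing else ends at it or branches off below it.
The suffix "n" (1 node) is used only by "uytvn"; the node for "uytv" still has the child "l", so pruning stops there.
Nodes removed: 1

1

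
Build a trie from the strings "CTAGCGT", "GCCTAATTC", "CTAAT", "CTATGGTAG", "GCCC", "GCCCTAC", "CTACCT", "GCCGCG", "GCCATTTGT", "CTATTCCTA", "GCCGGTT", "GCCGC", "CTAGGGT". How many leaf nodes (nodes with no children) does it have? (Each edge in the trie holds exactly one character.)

11

Leaves are exactly the stored words that no other stored word extends.
Those words: "CTAAT", "CTACCT", "CTAGCGT", "CTAGGGT", "CTATGGTAG", "CTATTCCTA", "GCCATTTGT", "GCCCTAC", "GCCGCG", "GCCGGTT", "GCCTAATTC"
Leaf count: 11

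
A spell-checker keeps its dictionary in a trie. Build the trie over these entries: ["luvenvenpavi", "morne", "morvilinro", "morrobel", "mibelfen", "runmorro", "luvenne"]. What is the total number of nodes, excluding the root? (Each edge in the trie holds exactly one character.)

46

Insert word by word; a character creates a node only if that edge doesn't already exist:
  "luvenvenpavi" → 12 new (l, u, v, e, n, v, e, n, p, a, v, i)
  "morne" → 5 new (m, o, r, n, e)
  "morvilinro" → prefix "mor" already present; 7 new (v, i, l, i, n, r, o)
  "morrobel" → prefix "mor" already present; 5 new (r, o, b, e, l)
  "mibelfen" → prefix "m" already present; 7 new (i, b, e, l, f, e, n)
  "runmorro" → 8 new (r, u, n, m, o, r, r, o)
  "luvenne" → prefix "luven" already present; 2 new (n, e)
Total nodes = 12 + 5 + 7 + 5 + 7 + 8 + 2 = 46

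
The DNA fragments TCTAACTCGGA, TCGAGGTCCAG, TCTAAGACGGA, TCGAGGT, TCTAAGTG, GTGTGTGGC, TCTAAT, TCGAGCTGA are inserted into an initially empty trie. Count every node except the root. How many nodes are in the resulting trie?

42

Trace insertions, counting only characters that open a new branch:
  "TCTAACTCGGA" → 11 new (T, C, T, A, A, C, T, C, G, G, A)
  "TCGAGGTCCAG" → prefix "TC" already present; 9 new (G, A, G, G, T, C, C, A, G)
  "TCTAAGACGGA" → prefix "TCTAA" already present; 6 new (G, A, C, G, G, A)
  "TCGAGGT" → prefix "TCGAGGT" already present; 0 new (none)
  "TCTAAGTG" → prefix "TCTAAG" already present; 2 new (T, G)
  "GTGTGTGGC" → 9 new (G, T, G, T, G, T, G, G, C)
  "TCTAAT" → prefix "TCTAA" already present; 1 new (T)
  "TCGAGCTGA" → prefix "TCGAG" already present; 4 new (C, T, G, A)
Total nodes = 11 + 9 + 6 + 0 + 2 + 9 + 1 + 4 = 42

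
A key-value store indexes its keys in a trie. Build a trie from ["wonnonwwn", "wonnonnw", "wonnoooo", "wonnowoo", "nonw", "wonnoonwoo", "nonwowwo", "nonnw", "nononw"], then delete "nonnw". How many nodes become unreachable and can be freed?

A node on "nonnw"'s path can go only if nothing else ends at it or branches off below it.
The suffix "nw" (2 nodes) is used only by "nonnw"; the node for "non" still has the child "w", so pruning stops there.
Nodes removed: 2

2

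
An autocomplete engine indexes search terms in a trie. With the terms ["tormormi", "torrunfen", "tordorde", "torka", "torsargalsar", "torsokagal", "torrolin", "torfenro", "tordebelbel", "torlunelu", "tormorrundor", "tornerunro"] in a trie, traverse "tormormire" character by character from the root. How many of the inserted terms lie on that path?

Traverse "tormormire" character by character; count nodes along the way that are marked as word ends.
Prefixes of the query that are stored words: "tormormi"
Count: 1

1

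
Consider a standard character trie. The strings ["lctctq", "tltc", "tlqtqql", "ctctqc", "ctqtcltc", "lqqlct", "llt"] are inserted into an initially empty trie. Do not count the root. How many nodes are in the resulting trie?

34

For each word, the new-node count is its length minus the longest prefix already in the trie:
  "lctctq" → 6 new (l, c, t, c, t, q)
  "tltc" → 4 new (t, l, t, c)
  "tlqtqql" → prefix "tl" already present; 5 new (q, t, q, q, l)
  "ctctqc" → 6 new (c, t, c, t, q, c)
  "ctqtcltc" → prefix "ct" already present; 6 new (q, t, c, l, t, c)
  "lqqlct" → prefix "l" already present; 5 new (q, q, l, c, t)
  "llt" → prefix "l" already present; 2 new (l, t)
Total nodes = 6 + 4 + 5 + 6 + 6 + 5 + 2 = 34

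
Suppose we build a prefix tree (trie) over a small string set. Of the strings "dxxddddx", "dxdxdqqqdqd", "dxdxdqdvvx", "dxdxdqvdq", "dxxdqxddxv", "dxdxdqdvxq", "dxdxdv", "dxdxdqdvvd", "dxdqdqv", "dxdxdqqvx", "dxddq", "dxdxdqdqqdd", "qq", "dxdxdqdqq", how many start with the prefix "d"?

Walk to "d"; the words in its subtree are exactly those with that prefix.
Words under "d": dxddq, dxdqdqv, dxdxdqdqq, dxdxdqdqqdd, dxdxdqdvvd, dxdxdqdvvx, dxdxdqdvxq, dxdxdqqqdqd, dxdxdqqvx, dxdxdqvdq, dxdxdv, dxxddddx, dxxdqxddxv
Count: 13

13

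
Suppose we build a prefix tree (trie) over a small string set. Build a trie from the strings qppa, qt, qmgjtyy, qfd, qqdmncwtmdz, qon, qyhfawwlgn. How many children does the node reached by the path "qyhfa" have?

Walk "qyhfa" from the root, arriving at one node.
Characters that immediately follow "qyhfa" among the stored strings: {w}.
That node has 1 child edge.

1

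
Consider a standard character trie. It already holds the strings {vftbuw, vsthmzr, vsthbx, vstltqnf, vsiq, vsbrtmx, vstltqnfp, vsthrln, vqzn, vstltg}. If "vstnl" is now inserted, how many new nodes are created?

2

Walking "vstnl" from the root, the first 3 characters ("vst") follow existing edges; "n" is the first miss.
Each of the 2 remaining characters creates one node.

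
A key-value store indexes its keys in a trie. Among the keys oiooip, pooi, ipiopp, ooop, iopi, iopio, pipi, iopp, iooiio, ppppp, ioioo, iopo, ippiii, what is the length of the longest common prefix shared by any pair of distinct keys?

Equivalently: take the maximum, over all pairs, of their longest common prefix length.
"iopi" and "iopio" agree on "iopi" (4 characters) before diverging; nothing deeper is shared.
Longest shared-prefix length: 4

4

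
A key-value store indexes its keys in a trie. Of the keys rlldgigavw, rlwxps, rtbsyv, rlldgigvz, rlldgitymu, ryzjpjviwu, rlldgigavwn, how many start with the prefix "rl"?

Walk to "rl"; the words in its subtree are exactly those with that prefix.
Matches: "rlldgigavw", "rlldgigavwn", "rlldgigvz", "rlldgitymu", "rlwxps"
Count: 5

5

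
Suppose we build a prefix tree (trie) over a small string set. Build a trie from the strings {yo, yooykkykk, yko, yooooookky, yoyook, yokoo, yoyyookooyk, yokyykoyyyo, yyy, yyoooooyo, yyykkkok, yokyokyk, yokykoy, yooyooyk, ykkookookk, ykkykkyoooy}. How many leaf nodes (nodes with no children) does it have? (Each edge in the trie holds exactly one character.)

14

A leaf is a node with no children — equivalently, the end of a word that is not a proper prefix of any other stored word.
Those words: "ykkookookk", "ykkykkyoooy", "yko", "yokoo", "yokykoy", "yokyokyk", "yokyykoyyyo", "yooooookky", "yooykkykk", "yooyooyk", "yoyook", "yoyyookooyk", "yyoooooyo", "yyykkkok"
Leaf count: 14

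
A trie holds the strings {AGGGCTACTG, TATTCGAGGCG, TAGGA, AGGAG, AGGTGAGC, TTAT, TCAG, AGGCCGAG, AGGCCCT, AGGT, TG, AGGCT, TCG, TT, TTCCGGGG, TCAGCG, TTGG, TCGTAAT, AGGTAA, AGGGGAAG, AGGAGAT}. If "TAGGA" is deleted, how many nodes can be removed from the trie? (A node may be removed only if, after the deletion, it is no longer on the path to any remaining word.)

3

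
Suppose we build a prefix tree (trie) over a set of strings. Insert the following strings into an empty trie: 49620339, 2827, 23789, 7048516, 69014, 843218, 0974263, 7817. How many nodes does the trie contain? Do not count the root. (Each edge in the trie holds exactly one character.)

Count nodes per top-level branch (shared prefixes stored once):
  '0'-branch (0974263): 7 nodes
  '2'-branch (23789, 2827): 8 nodes
  '4'-branch (49620339): 8 nodes
  '6'-branch (69014): 5 nodes
  '7'-branch (7048516, 7817): 10 nodes
  '8'-branch (843218): 6 nodes
Sum: 44

44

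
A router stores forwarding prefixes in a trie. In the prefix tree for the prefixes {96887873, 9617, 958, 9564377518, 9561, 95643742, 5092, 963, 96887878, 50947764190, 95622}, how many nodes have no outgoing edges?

11

A leaf is a node with no children — equivalently, the end of a word that is not a proper prefix of any other stored word.
Those words: "5092", "50947764190", "9561", "95622", "95643742", "9564377518", "958", "9617", "963", "96887873", "96887878"
Leaf count: 11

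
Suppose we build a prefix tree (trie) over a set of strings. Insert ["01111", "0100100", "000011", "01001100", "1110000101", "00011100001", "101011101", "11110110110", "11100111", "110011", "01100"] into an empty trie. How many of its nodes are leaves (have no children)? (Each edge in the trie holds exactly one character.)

11

A leaf is a node with no children — equivalently, the end of a word that is not a proper prefix of any other stored word.
Those words: "000011", "00011100001", "0100100", "01001100", "01100", "01111", "101011101", "110011", "1110000101", "11100111", "11110110110"
Leaf count: 11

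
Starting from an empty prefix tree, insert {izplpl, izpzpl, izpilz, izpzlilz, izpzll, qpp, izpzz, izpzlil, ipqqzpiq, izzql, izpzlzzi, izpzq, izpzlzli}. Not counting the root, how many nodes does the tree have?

Trie structure (* marks end of a word):
(root)
├─ i
│  ├─ p
│  │  └─ q
│  │     └─ q
│  │        └─ z
│  │           └─ p
│  │              └─ i
│  │                 └─ q *
│  └─ z
│     ├─ p
│     │  ├─ i
│     │  │  └─ l
│     │  │     └─ z *
│     │  ├─ l
│     │  │  └─ p
│     │  │     └─ l *
│     │  └─ z
│     │     ├─ l
│     │     │  ├─ i
│     │     │  │  └─ l *
│     │     │  │     └─ z *
│     │     │  ├─ l *
│     │     │  └─ z
│     │     │     ├─ l
│     │     │     │  └─ i *
│     │     │     └─ z
│     │     │        └─ i *
│     │     ├─ p
│     │     │  └─ l *
│     │     ├─ q *
│     │     └─ z *
│     └─ z
│        └─ q
│           └─ l *
└─ q
   └─ p
      └─ p *
Counting every labelled node above: 37.

37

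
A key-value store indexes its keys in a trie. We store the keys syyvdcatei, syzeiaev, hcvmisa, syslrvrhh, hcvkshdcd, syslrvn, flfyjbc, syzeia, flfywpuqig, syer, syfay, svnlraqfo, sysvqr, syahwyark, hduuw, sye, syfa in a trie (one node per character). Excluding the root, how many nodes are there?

Insert word by word; a character creates a node only if that edge doesn't already exist:
  "syyvdcatei" → 10 new (s, y, y, v, d, c, a, t, e, i)
  "syzeiaev" → prefix "sy" already present; 6 new (z, e, i, a, e, v)
  "hcvmisa" → 7 new (h, c, v, m, i, s, a)
  "syslrvrhh" → prefix "sy" already present; 7 new (s, l, r, v, r, h, h)
  "hcvkshdcd" → prefix "hcv" already present; 6 new (k, s, h, d, c, d)
  "syslrvn" → prefix "syslrv" already present; 1 new (n)
  "flfyjbc" → 7 new (f, l, f, y, j, b, c)
  "syzeia" → prefix "syzeia" already present; 0 new (none)
  "flfywpuqig" → prefix "flfy" already present; 6 new (w, p, u, q, i, g)
  "syer" → prefix "sy" already present; 2 new (e, r)
  "syfay" → prefix "sy" already present; 3 new (f, a, y)
  "svnlraqfo" → prefix "s" already present; 8 new (v, n, l, r, a, q, f, o)
  "sysvqr" → prefix "sys" already present; 3 new (v, q, r)
  "syahwyark" → prefix "sy" already present; 7 new (a, h, w, y, a, r, k)
  "hduuw" → prefix "h" already present; 4 new (d, u, u, w)
  "sye" → prefix "sye" already present; 0 new (none)
  "syfa" → prefix "syfa" already present; 0 new (none)
Total nodes = 10 + 6 + 7 + 7 + 6 + 1 + 7 + 0 + 6 + 2 + 3 + 8 + 3 + 7 + 4 + 0 + 0 = 77

77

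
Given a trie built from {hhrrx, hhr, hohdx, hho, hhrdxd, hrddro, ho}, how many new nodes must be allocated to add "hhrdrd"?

The longest prefix of "hhrdrd" already in the trie is "hhrd" (length 4).
So 6 − 4 = 2 new nodes.

2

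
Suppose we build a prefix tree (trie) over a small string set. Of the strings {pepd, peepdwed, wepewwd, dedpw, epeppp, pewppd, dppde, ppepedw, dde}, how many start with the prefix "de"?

1

Traverse to the node for "de", then collect every word in that subtree.
Matches: "dedpw"
Count: 1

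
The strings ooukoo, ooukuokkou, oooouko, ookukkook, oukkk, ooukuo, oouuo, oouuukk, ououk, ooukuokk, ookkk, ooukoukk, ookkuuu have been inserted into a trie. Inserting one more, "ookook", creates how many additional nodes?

"ook" is already a path in the trie; the remaining "ook" must be added.
So 6 − 3 = 3 new nodes.

3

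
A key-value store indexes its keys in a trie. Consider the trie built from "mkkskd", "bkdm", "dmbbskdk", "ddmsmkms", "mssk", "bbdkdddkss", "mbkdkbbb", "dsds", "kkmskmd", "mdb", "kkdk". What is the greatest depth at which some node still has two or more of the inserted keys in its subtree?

2

The deepest shared node is where two words last agree before diverging.
e.g. "kkdk" and "kkmskmd" share the prefix "kk" of length 2; no pair shares a longer one.
Longest shared-prefix length: 2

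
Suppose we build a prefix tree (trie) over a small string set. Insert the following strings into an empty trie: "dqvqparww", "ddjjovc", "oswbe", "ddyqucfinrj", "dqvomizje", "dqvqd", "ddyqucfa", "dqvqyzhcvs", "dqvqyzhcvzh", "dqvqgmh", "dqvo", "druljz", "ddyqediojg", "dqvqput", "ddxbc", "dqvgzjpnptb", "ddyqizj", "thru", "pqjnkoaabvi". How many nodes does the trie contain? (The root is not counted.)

90

For each word, the new-node count is its length minus the longest prefix already in the trie:
  "dqvqparww" → 9 new (d, q, v, q, p, a, r, w, w)
  "ddjjovc" → prefix "d" already present; 6 new (d, j, j, o, v, c)
  "oswbe" → 5 new (o, s, w, b, e)
  "ddyqucfinrj" → prefix "dd" already present; 9 new (y, q, u, c, f, i, n, r, j)
  "dqvomizje" → prefix "dqv" already present; 6 new (o, m, i, z, j, e)
  "dqvqd" → prefix "dqvq" already present; 1 new (d)
  "ddyqucfa" → prefix "ddyqucf" already present; 1 new (a)
  "dqvqyzhcvs" → prefix "dqvq" already present; 6 new (y, z, h, c, v, s)
  "dqvqyzhcvzh" → prefix "dqvqyzhcv" already present; 2 new (z, h)
  "dqvqgmh" → prefix "dqvq" already present; 3 new (g, m, h)
  "dqvo" → prefix "dqvo" already present; 0 new (none)
  "druljz" → prefix "d" already present; 5 new (r, u, l, j, z)
  "ddyqediojg" → prefix "ddyq" already present; 6 new (e, d, i, o, j, g)
  "dqvqput" → prefix "dqvqp" already present; 2 new (u, t)
  "ddxbc" → prefix "dd" already present; 3 new (x, b, c)
  "dqvgzjpnptb" → prefix "dqv" already present; 8 new (g, z, j, p, n, p, t, b)
  "ddyqizj" → prefix "ddyq" already present; 3 new (i, z, j)
  "thru" → 4 new (t, h, r, u)
  "pqjnkoaabvi" → 11 new (p, q, j, n, k, o, a, a, b, v, i)
Total nodes = 9 + 6 + 5 + 9 + 6 + 1 + 1 + 6 + 2 + 3 + 0 + 5 + 6 + 2 + 3 + 8 + 3 + 4 + 11 = 90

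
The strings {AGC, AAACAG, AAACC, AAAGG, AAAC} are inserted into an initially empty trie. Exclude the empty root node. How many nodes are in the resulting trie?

Trace insertions, counting only characters that open a new branch:
  "AGC" → 3 new (A, G, C)
  "AAACAG" → prefix "A" already present; 5 new (A, A, C, A, G)
  "AAACC" → prefix "AAAC" already present; 1 new (C)
  "AAAGG" → prefix "AAA" already present; 2 new (G, G)
  "AAAC" → prefix "AAAC" already present; 0 new (none)
Total nodes = 3 + 5 + 1 + 2 + 0 = 11

11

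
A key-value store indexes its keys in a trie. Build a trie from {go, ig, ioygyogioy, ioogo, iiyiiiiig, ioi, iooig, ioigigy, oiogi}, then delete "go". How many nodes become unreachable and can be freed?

After clearing the end-marker at "go", prune upward until reaching a node still needed by another word.
No other word shares any prefix with "go", so all 2 of its nodes go.
Nodes removed: 2

2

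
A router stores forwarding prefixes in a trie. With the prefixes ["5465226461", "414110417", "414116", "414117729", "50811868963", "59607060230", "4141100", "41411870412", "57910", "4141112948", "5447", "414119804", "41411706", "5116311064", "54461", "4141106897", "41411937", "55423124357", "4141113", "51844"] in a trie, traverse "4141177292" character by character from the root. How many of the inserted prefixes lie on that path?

Walk "4141177292" from the root; an end-of-word marker is hit whenever a stored word is a prefix of "4141177292".
Prefixes of the query that are stored words: "414117729"
Count: 1

1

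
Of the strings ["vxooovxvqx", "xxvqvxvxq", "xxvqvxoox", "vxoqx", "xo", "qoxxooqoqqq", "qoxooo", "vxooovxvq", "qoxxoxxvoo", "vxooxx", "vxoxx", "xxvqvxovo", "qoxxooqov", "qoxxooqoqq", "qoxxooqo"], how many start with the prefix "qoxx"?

5

Traverse to the node for "qoxx", then collect every word in that subtree.
Words under "qoxx": qoxxooqo, qoxxooqoqq, qoxxooqoqqq, qoxxooqov, qoxxoxxvoo
Count: 5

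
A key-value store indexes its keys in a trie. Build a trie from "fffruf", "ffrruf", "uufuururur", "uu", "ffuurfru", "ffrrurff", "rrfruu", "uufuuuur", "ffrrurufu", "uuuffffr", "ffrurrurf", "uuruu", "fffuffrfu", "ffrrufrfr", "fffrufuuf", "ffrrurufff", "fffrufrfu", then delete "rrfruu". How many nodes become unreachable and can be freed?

6

A node on "rrfruu"'s path can go only if nothing else ends at it or branches off below it.
No other word shares any prefix with "rrfruu", so all 6 of its nodes go.
Nodes removed: 6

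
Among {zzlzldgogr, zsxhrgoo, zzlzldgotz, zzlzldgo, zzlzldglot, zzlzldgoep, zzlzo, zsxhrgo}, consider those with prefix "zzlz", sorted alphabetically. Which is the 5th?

zzlzldgotz

DFS of the "zzlz" subtree visits, in order: "zzlzldglot", "zzlzldgo", "zzlzldgoep", "zzlzldgogr", "zzlzldgotz", "zzlzo"
Position 5: zzlzldgotz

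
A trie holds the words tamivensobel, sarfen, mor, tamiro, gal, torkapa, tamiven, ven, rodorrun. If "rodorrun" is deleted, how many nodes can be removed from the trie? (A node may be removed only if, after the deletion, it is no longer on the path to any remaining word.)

8

After clearing the end-marker at "rodorrun", prune upward until reaching a node still needed by another word.
No other word shares any prefix with "rodorrun", so all 8 of its nodes go.
Nodes removed: 8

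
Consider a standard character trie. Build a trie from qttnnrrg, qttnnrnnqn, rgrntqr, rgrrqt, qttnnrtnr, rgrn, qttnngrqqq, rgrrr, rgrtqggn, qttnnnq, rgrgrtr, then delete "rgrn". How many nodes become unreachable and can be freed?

Walk "rgrn" from the leaf back toward the root, removing each node that no remaining word uses.
Every node on "rgrn" is still needed (e.g. by "rgrntqr"), so nothing is freed.
Nodes removed: 0

0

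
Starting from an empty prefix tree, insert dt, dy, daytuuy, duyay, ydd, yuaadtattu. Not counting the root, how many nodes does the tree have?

25

Trie structure (* marks end of a word):
(root)
├─ d
│  ├─ a
│  │  └─ y
│  │     └─ t
│  │        └─ u
│  │           └─ u
│  │              └─ y *
│  ├─ t *
│  ├─ u
│  │  └─ y
│  │     └─ a
│  │        └─ y *
│  └─ y *
└─ y
   ├─ d
   │  └─ d *
   └─ u
      └─ a
         └─ a
            └─ d
               └─ t
                  └─ a
                     └─ t
                        └─ t
                           └─ u *
Counting every labelled node above: 25.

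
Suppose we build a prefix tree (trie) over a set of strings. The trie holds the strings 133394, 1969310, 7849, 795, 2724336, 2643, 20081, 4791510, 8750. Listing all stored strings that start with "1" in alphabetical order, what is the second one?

1969310

Filter for "1…" and sort: "133394", "1969310"
Position 2: 1969310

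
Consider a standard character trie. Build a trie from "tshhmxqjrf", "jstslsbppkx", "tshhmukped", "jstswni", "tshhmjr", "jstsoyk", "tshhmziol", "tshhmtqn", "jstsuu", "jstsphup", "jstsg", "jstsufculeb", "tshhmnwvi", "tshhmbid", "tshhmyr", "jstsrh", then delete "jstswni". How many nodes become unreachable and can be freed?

A node on "jstswni"'s path can go only if nothing else ends at it or branches off below it.
The suffix "wni" (3 nodes) is used only by "jstswni"; the node for "jsts" still has the child "l", so pruning stops there.
Nodes removed: 3

3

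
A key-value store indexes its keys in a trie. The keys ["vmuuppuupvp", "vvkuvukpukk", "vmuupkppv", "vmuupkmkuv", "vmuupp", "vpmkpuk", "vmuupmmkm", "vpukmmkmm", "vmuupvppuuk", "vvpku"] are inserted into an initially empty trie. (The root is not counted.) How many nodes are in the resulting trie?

55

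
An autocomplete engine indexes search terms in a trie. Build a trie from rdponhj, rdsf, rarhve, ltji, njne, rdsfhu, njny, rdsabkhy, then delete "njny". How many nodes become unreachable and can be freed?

After clearing the end-marker at "njny", prune upward until reaching a node still needed by another word.
The suffix "y" (1 node) is used only by "njny"; the node for "njn" still has the child "e", so pruning stops there.
Nodes removed: 1

1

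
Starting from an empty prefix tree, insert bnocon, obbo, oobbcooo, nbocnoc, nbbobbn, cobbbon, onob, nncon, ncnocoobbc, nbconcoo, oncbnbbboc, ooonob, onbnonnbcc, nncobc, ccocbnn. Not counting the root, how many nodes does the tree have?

Count nodes per top-level branch (shared prefixes stored once):
  'b'-branch (bnocon): 6 nodes
  'c'-branch (ccocbnn, cobbbon): 13 nodes
  'n'-branch (nbbobbn, nbconcoo, nbocnoc, ncnocoobbc, nncobc, nncon): 33 nodes
  'o'-branch (obbo, onbnonnbcc, oncbnbbboc, onob, oobbcooo, ooonob): 34 nodes
Sum: 86

86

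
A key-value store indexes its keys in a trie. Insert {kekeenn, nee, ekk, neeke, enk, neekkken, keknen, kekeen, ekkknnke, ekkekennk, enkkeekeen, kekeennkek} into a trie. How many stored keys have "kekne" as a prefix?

1

Traverse to the node for "kekne", then collect every word in that subtree.
Words under "kekne": keknen
Count: 1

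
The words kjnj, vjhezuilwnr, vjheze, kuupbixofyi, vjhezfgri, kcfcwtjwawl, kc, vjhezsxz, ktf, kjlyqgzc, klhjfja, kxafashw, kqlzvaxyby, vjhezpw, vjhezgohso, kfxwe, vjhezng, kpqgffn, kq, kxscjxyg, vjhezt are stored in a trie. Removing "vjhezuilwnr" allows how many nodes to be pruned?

6

After clearing the end-marker at "vjhezuilwnr", prune upward until reaching a node still needed by another word.
The suffix "uilwnr" (6 nodes) is used only by "vjhezuilwnr"; the node for "vjhez" still has the child "e", so pruning stops there.
Nodes removed: 6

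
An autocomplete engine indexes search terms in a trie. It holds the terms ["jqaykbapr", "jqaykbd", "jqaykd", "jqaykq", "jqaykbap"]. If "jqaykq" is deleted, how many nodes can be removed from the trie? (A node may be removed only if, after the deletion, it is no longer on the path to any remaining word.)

After clearing the end-marker at "jqaykq", prune upward until reaching a node still needed by another word.
The suffix "q" (1 node) is used only by "jqaykq"; the node for "jqayk" still has the child "b", so pruning stops there.
Nodes removed: 1

1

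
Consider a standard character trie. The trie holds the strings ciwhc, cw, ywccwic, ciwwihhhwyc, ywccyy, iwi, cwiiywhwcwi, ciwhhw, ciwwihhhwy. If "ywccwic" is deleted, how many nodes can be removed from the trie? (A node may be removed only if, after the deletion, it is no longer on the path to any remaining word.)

3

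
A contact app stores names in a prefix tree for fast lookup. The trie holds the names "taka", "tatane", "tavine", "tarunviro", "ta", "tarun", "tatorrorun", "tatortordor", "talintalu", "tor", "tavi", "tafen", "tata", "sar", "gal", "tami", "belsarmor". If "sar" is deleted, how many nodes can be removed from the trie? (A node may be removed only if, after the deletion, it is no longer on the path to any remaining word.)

Walk "sar" from the leaf back toward the root, removing each node that no remaining word uses.
No other word shares any prefix with "sar", so all 3 of its nodes go.
Nodes removed: 3

3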